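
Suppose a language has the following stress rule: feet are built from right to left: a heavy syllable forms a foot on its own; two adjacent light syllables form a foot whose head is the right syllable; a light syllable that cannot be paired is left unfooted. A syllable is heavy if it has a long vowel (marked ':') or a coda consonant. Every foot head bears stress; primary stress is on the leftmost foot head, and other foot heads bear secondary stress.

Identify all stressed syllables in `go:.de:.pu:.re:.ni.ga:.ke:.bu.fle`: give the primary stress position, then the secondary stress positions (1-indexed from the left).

Weights: 1 go: H, 2 de: H, 3 pu: H, 4 re: H, 5 ni L, 6 ga: H, 7 ke: H, 8 bu L, 9 fle L.
Parse right to left (heavy = foot alone; LL = one foot; stranded L unfooted): (ˈgo:) (ˈde:) (ˈpu:) (ˈre:) ni (ˈga:) (ˈke:) (bu.ˈfle).
Foot heads: 1, 2, 3, 4, 6, 7, 9.
Primary stress on the leftmost head = syllable 1.
Secondary stress on 2, 3, 4, 6, 7, 9: ˈgo:.ˌde:.ˌpu:.ˌre:.ni.ˌga:.ˌke:.bu.ˌfle.

primary 1, secondary 2, 3, 4, 6, 7, 9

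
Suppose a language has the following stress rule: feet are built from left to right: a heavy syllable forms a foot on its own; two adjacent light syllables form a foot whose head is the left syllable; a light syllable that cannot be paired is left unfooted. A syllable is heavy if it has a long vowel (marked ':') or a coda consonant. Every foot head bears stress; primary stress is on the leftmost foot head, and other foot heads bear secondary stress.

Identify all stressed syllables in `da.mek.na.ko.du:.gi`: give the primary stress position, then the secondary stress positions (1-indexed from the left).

primary 2, secondary 3, 5

Weights: 1 da L, 2 mek H, 3 na L, 4 ko L, 5 du: H, 6 gi L.
Parse left to right (heavy = foot alone; LL = one foot; stranded L unfooted): da (ˈmek) (ˈna.ko) (ˈdu:) gi.
Foot heads: 2, 3, 5.
Primary stress on the leftmost head = syllable 2.
Secondary stress on 3, 5: da.ˈmek.ˌna.ko.ˌdu:.gi.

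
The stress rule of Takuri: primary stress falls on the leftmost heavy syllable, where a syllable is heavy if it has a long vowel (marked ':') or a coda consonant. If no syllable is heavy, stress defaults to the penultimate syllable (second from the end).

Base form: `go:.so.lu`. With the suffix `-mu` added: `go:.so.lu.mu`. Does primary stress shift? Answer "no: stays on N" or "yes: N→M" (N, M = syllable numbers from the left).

Base `go:.so.lu` (3 syllables):
  Weights: 1 go: H, 2 so L, 3 lu L.
  Heavy syllables in the domain: 1. The leftmost is syllable 1 (go:).
  → primary stress on syllable 1.
Suffixed `go:.so.lu.mu` (4 syllables):
  Weights: 1 go: H, 2 so L, 3 lu L, 4 mu L.
  Heavy syllables in the domain: 1. The leftmost is syllable 1 (go:).
  → primary stress on syllable 1.

no: stays on 1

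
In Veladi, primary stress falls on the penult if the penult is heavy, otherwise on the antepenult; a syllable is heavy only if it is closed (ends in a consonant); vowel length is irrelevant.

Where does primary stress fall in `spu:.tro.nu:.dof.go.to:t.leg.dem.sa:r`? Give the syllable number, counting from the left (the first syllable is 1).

Weights: 7 leg H, 8 dem H, 9 sa:r H.
The penult (syllable 8, dem) is heavy, so it takes stress.
Primary stress: syllable 8 → spu:.tro.nu:.dof.go.to:t.leg.ˈdem.sa:r.

8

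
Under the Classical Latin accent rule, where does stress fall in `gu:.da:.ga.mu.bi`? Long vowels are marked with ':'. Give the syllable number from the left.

Classical Latin: stress the penult if heavy (long vowel or closed), else the antepenult.
Weights: 3 ga L, 4 mu L, 5 bi L.
The penult (syllable 4, mu) is light, so stress falls on the antepenult (syllable 3, ga).
Stress on syllable 3: gu:.da:.ˈga.mu.bi.

3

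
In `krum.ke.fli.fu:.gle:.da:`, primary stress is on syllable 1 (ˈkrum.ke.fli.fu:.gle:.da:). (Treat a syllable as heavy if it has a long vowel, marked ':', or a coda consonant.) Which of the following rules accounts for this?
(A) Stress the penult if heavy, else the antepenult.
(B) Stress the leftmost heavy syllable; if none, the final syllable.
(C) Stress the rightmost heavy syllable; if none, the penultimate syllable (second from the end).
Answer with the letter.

B

Rule A → syllable 5 (observed: 1).
Rule B → syllable 1 ✓.
Rule C → syllable 6 (observed: 1).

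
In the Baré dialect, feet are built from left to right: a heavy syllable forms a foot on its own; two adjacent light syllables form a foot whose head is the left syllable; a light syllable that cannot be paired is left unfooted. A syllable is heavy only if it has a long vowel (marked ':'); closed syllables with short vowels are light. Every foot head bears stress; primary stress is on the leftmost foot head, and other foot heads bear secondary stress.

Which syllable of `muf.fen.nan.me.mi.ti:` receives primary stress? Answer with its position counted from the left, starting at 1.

1

Weights: 1 muf L, 2 fen L, 3 nan L, 4 me L, 5 mi L, 6 ti: H.
Parse left to right (heavy = foot alone; LL = one foot; stranded L unfooted): (ˈmuf.fen) (ˈnan.me) mi (ˈti:).
Foot heads: 1, 3, 6.
Primary stress on the leftmost head = syllable 1.
Primary stress: syllable 1 → ˈmuf.fen.nan.me.mi.ti:.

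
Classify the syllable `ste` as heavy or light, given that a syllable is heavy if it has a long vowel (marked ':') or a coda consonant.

`ste`: short vowel, open (no coda). Short vowel, open → light.

light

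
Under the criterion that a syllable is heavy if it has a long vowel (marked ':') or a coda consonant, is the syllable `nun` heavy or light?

heavy

`nun`: short vowel, closed (coda /n/). Closed → heavy.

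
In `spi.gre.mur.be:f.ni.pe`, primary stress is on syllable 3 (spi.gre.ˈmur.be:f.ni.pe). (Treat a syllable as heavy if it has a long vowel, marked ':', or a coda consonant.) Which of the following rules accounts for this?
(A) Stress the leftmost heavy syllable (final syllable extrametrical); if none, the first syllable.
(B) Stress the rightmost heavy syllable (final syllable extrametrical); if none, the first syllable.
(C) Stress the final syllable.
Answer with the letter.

A

Rule A → syllable 3 ✓.
Rule B → syllable 4 (observed: 3).
Rule C → syllable 6 (observed: 3).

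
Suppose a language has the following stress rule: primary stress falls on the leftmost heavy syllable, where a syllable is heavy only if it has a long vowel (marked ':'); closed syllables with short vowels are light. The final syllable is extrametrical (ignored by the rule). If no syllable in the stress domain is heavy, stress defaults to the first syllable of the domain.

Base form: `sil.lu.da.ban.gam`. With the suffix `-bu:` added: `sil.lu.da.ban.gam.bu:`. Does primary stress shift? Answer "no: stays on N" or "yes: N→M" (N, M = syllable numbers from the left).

no: stays on 1

Base `sil.lu.da.ban.gam` (5 syllables):
  The final syllable (5, gam) is extrametrical; the stress domain is syllables 1–4.
  Weights: 1 sil L, 2 lu L, 3 da L, 4 ban L.
  No heavy syllable in the domain; default to the first syllable of the domain = syllable 1.
  → primary stress on syllable 1.
Suffixed `sil.lu.da.ban.gam.bu:` (6 syllables):
  The final syllable (6, bu:) is extrametrical; the stress domain is syllables 1–5.
  Weights: 1 sil L, 2 lu L, 3 da L, 4 ban L, 5 gam L.
  No heavy syllable in the domain; default to the first syllable of the domain = syllable 1.
  → primary stress on syllable 1.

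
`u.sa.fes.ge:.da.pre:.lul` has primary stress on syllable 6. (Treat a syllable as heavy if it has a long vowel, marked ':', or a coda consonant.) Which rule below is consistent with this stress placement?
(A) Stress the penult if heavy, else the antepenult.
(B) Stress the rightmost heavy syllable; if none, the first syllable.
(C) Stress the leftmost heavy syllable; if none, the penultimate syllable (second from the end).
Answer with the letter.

Rule A → syllable 6 ✓.
Rule B → syllable 7 (observed: 6).
Rule C → syllable 3 (observed: 6).

A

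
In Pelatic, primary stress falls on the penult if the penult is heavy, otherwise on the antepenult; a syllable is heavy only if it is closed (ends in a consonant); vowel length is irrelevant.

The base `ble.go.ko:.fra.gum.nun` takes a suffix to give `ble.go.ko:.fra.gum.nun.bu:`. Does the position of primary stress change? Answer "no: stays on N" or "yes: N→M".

Base `ble.go.ko:.fra.gum.nun` (6 syllables):
  Weights: 4 fra L, 5 gum H, 6 nun H.
  The penult (syllable 5, gum) is heavy, so it takes stress.
  → primary stress on syllable 5.
Suffixed `ble.go.ko:.fra.gum.nun.bu:` (7 syllables):
  Weights: 5 gum H, 6 nun H, 7 bu: L.
  The penult (syllable 6, nun) is heavy, so it takes stress.
  → primary stress on syllable 6.

yes: 5→6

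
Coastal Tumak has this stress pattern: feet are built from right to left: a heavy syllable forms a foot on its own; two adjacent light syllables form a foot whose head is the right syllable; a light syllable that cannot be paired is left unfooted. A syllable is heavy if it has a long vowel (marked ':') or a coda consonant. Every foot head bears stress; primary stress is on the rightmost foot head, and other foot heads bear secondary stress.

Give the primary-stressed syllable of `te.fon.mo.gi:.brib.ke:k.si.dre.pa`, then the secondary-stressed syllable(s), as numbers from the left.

Weights: 1 te L, 2 fon H, 3 mo L, 4 gi: H, 5 brib H, 6 ke:k H, 7 si L, 8 dre L, 9 pa L.
Parse right to left (heavy = foot alone; LL = one foot; stranded L unfooted): te (ˈfon) mo (ˈgi:) (ˈbrib) (ˈke:k) si (dre.ˈpa).
Foot heads: 2, 4, 5, 6, 9.
Primary stress on the rightmost head = syllable 9.
Secondary stress on 2, 4, 5, 6: te.ˌfon.mo.ˌgi:.ˌbrib.ˌke:k.si.dre.ˈpa.

primary 9, secondary 2, 4, 5, 6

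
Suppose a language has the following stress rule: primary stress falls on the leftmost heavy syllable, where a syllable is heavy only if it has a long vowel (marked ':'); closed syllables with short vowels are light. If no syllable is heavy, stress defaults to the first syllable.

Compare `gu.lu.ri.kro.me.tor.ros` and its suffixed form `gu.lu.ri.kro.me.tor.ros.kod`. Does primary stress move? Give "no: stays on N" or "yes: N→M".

no: stays on 1

Base `gu.lu.ri.kro.me.tor.ros` (7 syllables):
  Weights: 1 gu L, 2 lu L, 3 ri L, 4 kro L, 5 me L, 6 tor L, 7 ros L.
  No heavy syllable in the domain; default to the first syllable = syllable 1.
  → primary stress on syllable 1.
Suffixed `gu.lu.ri.kro.me.tor.ros.kod` (8 syllables):
  Weights: 1 gu L, 2 lu L, 3 ri L, 4 kro L, 5 me L, 6 tor L, 7 ros L, 8 kod L.
  No heavy syllable in the domain; default to the first syllable = syllable 1.
  → primary stress on syllable 1.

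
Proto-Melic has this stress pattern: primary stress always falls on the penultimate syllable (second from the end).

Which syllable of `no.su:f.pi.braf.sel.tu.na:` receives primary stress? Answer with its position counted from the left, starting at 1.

6

The word has 7 syllables; the penultimate syllable (second from the end) is syllable 6 (tu).
Primary stress: syllable 6 → no.su:f.pi.braf.sel.ˈtu.na:.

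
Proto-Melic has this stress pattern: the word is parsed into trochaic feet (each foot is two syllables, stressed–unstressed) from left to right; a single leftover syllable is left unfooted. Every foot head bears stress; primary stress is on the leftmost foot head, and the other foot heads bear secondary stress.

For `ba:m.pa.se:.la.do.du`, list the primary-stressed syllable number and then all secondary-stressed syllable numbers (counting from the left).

primary 1, secondary 3, 5

Parse left to right into trochaic (ˈσσ) feet: (ˈba:m.pa) (ˈse:.la) (ˈdo.du).
Foot heads (stressed positions): 1, 3, 5.
End Rule Leftmost: primary stress on the leftmost head = syllable 1.
Secondary stress on 3, 5: ˈba:m.pa.ˌse:.la.ˌdo.du.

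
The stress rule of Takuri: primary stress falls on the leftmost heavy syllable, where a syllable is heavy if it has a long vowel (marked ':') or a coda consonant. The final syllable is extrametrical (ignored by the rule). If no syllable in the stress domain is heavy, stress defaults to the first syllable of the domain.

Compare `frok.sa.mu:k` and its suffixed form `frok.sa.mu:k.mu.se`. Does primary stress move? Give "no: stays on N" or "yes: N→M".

no: stays on 1

Base `frok.sa.mu:k` (3 syllables):
  The final syllable (3, mu:k) is extrametrical; the stress domain is syllables 1–2.
  Weights: 1 frok H, 2 sa L.
  Heavy syllables in the domain: 1. The leftmost is syllable 1 (frok).
  → primary stress on syllable 1.
Suffixed `frok.sa.mu:k.mu.se` (5 syllables):
  The final syllable (5, se) is extrametrical; the stress domain is syllables 1–4.
  Weights: 1 frok H, 2 sa L, 3 mu:k H, 4 mu L.
  Heavy syllables in the domain: 1, 3. The leftmost is syllable 1 (frok).
  → primary stress on syllable 1.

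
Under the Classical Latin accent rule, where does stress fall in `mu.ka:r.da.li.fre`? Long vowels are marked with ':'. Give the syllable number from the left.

Classical Latin: stress the penult if heavy (long vowel or closed), else the antepenult.
Weights: 3 da L, 4 li L, 5 fre L.
The penult (syllable 4, li) is light, so stress falls on the antepenult (syllable 3, da).
Stress on syllable 3: mu.ka:r.ˈda.li.fre.

3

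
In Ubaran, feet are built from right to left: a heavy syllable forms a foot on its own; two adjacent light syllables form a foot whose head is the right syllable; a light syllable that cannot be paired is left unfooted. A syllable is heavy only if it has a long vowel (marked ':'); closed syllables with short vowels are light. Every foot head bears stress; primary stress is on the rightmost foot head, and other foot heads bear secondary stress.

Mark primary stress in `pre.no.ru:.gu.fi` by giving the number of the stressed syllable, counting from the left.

Weights: 1 pre L, 2 no L, 3 ru: H, 4 gu L, 5 fi L.
Parse right to left (heavy = foot alone; LL = one foot; stranded L unfooted): (pre.ˈno) (ˈru:) (gu.ˈfi).
Foot heads: 2, 3, 5.
Primary stress on the rightmost head = syllable 5.
Primary stress: syllable 5 → pre.no.ru:.gu.ˈfi.

5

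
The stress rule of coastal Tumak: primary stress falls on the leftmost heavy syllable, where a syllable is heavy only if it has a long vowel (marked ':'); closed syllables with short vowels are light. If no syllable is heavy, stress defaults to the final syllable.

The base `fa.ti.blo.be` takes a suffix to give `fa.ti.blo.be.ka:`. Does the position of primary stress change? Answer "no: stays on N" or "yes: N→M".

yes: 4→5

Base `fa.ti.blo.be` (4 syllables):
  Weights: 1 fa L, 2 ti L, 3 blo L, 4 be L.
  No heavy syllable in the domain; default to the final syllable = syllable 4.
  → primary stress on syllable 4.
Suffixed `fa.ti.blo.be.ka:` (5 syllables):
  Weights: 1 fa L, 2 ti L, 3 blo L, 4 be L, 5 ka: H.
  Heavy syllables in the domain: 5. The leftmost is syllable 5 (ka:).
  → primary stress on syllable 5.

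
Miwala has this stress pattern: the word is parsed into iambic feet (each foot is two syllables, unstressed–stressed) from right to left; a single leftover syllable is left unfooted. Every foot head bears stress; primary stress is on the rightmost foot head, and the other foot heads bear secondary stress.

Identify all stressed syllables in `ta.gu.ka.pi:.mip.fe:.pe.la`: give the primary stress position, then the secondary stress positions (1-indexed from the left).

primary 8, secondary 2, 4, 6

Parse right to left into iambic (σˈσ) feet: (ta.ˈgu) (ka.ˈpi:) (mip.ˈfe:) (pe.ˈla).
Foot heads (stressed positions): 2, 4, 6, 8.
End Rule Rightmost: primary stress on the rightmost head = syllable 8.
Secondary stress on 2, 4, 6: ta.ˌgu.ka.ˌpi:.mip.ˌfe:.pe.ˈla.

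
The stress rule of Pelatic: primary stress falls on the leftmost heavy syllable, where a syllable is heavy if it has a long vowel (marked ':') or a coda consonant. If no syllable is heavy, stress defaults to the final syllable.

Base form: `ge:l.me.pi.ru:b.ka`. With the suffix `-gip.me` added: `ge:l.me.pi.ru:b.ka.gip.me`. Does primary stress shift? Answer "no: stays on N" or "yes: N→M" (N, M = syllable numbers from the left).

no: stays on 1

Base `ge:l.me.pi.ru:b.ka` (5 syllables):
  Weights: 1 ge:l H, 2 me L, 3 pi L, 4 ru:b H, 5 ka L.
  Heavy syllables in the domain: 1, 4. The leftmost is syllable 1 (ge:l).
  → primary stress on syllable 1.
Suffixed `ge:l.me.pi.ru:b.ka.gip.me` (7 syllables):
  Weights: 1 ge:l H, 2 me L, 3 pi L, 4 ru:b H, 5 ka L, 6 gip H, 7 me L.
  Heavy syllables in the domain: 1, 4, 6. The leftmost is syllable 1 (ge:l).
  → primary stress on syllable 1.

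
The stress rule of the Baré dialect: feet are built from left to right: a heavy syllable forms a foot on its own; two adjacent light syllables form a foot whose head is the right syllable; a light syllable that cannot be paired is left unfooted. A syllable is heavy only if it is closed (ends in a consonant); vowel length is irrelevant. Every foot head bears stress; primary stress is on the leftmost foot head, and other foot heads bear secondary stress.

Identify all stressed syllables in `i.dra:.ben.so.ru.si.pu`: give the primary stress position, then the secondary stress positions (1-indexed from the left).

Weights: 1 i L, 2 dra: L, 3 ben H, 4 so L, 5 ru L, 6 si L, 7 pu L.
Parse left to right (heavy = foot alone; LL = one foot; stranded L unfooted): (i.ˈdra:) (ˈben) (so.ˈru) (si.ˈpu).
Foot heads: 2, 3, 5, 7.
Primary stress on the leftmost head = syllable 2.
Secondary stress on 3, 5, 7: i.ˈdra:.ˌben.so.ˌru.si.ˌpu.

primary 2, secondary 3, 5, 7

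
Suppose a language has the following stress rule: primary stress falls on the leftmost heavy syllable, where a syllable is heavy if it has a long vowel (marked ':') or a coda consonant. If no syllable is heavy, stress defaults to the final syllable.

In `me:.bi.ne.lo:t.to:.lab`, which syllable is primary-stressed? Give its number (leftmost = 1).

1

Weights: 1 me: H, 2 bi L, 3 ne L, 4 lo:t H, 5 to: H, 6 lab H.
Heavy syllables in the domain: 1, 4, 5, 6. The leftmost is syllable 1 (me:).
Primary stress: syllable 1 → ˈme:.bi.ne.lo:t.to:.lab.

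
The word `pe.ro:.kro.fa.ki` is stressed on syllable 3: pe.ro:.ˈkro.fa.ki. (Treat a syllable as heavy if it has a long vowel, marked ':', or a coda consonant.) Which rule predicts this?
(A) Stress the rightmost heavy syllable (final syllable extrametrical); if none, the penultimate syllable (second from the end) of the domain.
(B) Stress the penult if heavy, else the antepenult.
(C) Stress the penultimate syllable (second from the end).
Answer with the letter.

B

Rule A → syllable 2 (observed: 3).
Rule B → syllable 3 ✓.
Rule C → syllable 4 (observed: 3).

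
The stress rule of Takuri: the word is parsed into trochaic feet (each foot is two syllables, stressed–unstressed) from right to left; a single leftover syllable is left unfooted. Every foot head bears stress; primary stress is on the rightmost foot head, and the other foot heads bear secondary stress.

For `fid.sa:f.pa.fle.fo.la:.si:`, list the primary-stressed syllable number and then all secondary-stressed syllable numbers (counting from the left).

primary 6, secondary 2, 4

Parse right to left into trochaic (ˈσσ) feet: fid (ˈsa:f.pa) (ˈfle.fo) (ˈla:.si:). Syllable 1 is left unfooted.
Foot heads (stressed positions): 2, 4, 6.
End Rule Rightmost: primary stress on the rightmost head = syllable 6.
Secondary stress on 2, 4: fid.ˌsa:f.pa.ˌfle.fo.ˈla:.si:.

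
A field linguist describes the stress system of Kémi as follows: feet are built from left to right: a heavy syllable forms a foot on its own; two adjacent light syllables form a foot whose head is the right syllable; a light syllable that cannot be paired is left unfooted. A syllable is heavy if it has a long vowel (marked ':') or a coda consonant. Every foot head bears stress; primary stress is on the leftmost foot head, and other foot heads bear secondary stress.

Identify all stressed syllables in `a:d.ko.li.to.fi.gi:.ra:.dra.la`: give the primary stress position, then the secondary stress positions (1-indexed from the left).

primary 1, secondary 3, 5, 6, 7, 9

Weights: 1 a:d H, 2 ko L, 3 li L, 4 to L, 5 fi L, 6 gi: H, 7 ra: H, 8 dra L, 9 la L.
Parse left to right (heavy = foot alone; LL = one foot; stranded L unfooted): (ˈa:d) (ko.ˈli) (to.ˈfi) (ˈgi:) (ˈra:) (dra.ˈla).
Foot heads: 1, 3, 5, 6, 7, 9.
Primary stress on the leftmost head = syllable 1.
Secondary stress on 3, 5, 6, 7, 9: ˈa:d.ko.ˌli.to.ˌfi.ˌgi:.ˌra:.dra.ˌla.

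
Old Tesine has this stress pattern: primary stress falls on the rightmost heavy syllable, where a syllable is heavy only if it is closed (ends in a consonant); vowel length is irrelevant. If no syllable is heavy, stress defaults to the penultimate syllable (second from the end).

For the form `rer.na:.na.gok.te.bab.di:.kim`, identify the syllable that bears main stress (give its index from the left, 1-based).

Weights: 1 rer H, 2 na: L, 3 na L, 4 gok H, 5 te L, 6 bab H, 7 di: L, 8 kim H.
Heavy syllables in the domain: 1, 4, 6, 8. The rightmost is syllable 8 (kim).
Primary stress: syllable 8 → rer.na:.na.gok.te.bab.di:.ˈkim.

8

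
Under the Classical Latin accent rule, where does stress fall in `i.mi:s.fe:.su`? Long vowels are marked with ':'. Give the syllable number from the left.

3

Classical Latin: stress the penult if heavy (long vowel or closed), else the antepenult.
Weights: 2 mi:s H, 3 fe: H, 4 su L.
The penult (syllable 3, fe:) is heavy, so it takes stress.
Stress on syllable 3: i.mi:s.ˈfe:.su.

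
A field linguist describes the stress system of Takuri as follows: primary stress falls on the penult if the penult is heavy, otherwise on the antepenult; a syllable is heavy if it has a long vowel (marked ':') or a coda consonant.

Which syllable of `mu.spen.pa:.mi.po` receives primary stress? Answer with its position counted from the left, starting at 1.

3

Weights: 3 pa: H, 4 mi L, 5 po L.
The penult (syllable 4, mi) is light, so stress falls on the antepenult (syllable 3, pa:).
Primary stress: syllable 3 → mu.spen.ˈpa:.mi.po.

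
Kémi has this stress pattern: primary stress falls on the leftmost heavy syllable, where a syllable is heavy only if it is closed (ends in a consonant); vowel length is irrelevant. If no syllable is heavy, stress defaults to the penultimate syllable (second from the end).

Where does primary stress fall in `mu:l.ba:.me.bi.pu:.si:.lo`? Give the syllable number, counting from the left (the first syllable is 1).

1

Weights: 1 mu:l H, 2 ba: L, 3 me L, 4 bi L, 5 pu: L, 6 si: L, 7 lo L.
Heavy syllables in the domain: 1. The leftmost is syllable 1 (mu:l).
Primary stress: syllable 1 → ˈmu:l.ba:.me.bi.pu:.si:.lo.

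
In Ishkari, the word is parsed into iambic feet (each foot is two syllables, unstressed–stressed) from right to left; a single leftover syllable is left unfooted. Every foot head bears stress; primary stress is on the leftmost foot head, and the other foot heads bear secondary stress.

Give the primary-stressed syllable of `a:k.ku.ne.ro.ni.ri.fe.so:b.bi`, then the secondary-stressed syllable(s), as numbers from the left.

Parse right to left into iambic (σˈσ) feet: a:k (ku.ˈne) (ro.ˈni) (ri.ˈfe) (so:b.ˈbi). Syllable 1 is left unfooted.
Foot heads (stressed positions): 3, 5, 7, 9.
End Rule Leftmost: primary stress on the leftmost head = syllable 3.
Secondary stress on 5, 7, 9: a:k.ku.ˈne.ro.ˌni.ri.ˌfe.so:b.ˌbi.

primary 3, secondary 5, 7, 9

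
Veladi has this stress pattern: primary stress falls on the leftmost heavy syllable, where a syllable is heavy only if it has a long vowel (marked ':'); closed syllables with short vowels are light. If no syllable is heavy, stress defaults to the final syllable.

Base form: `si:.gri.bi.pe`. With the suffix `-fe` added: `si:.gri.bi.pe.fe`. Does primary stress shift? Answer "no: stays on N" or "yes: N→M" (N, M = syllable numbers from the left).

Base `si:.gri.bi.pe` (4 syllables):
  Weights: 1 si: H, 2 gri L, 3 bi L, 4 pe L.
  Heavy syllables in the domain: 1. The leftmost is syllable 1 (si:).
  → primary stress on syllable 1.
Suffixed `si:.gri.bi.pe.fe` (5 syllables):
  Weights: 1 si: H, 2 gri L, 3 bi L, 4 pe L, 5 fe L.
  Heavy syllables in the domain: 1. The leftmost is syllable 1 (si:).
  → primary stress on syllable 1.

no: stays on 1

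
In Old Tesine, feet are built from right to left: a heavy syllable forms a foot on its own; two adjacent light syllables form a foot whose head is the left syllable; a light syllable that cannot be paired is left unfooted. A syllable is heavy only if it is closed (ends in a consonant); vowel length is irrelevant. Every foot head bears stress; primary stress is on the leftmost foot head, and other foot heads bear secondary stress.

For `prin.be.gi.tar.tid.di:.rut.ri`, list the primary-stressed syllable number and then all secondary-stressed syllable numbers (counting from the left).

primary 1, secondary 2, 4, 5, 7

Weights: 1 prin H, 2 be L, 3 gi L, 4 tar H, 5 tid H, 6 di: L, 7 rut H, 8 ri L.
Parse right to left (heavy = foot alone; LL = one foot; stranded L unfooted): (ˈprin) (ˈbe.gi) (ˈtar) (ˈtid) di: (ˈrut) ri.
Foot heads: 1, 2, 4, 5, 7.
Primary stress on the leftmost head = syllable 1.
Secondary stress on 2, 4, 5, 7: ˈprin.ˌbe.gi.ˌtar.ˌtid.di:.ˌrut.ri.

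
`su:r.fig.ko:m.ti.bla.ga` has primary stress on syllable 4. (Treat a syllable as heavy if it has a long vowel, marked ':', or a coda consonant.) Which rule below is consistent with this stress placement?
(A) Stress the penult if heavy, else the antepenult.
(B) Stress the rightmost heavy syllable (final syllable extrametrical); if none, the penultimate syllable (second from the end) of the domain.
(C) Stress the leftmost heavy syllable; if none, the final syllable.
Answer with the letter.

A

Rule A → syllable 4 ✓.
Rule B → syllable 3 (observed: 4).
Rule C → syllable 1 (observed: 4).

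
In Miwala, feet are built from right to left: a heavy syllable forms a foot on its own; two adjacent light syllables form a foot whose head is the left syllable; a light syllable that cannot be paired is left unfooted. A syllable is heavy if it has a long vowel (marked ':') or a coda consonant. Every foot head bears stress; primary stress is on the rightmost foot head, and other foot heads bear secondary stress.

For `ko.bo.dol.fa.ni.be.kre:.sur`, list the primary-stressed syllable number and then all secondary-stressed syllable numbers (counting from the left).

Weights: 1 ko L, 2 bo L, 3 dol H, 4 fa L, 5 ni L, 6 be L, 7 kre: H, 8 sur H.
Parse right to left (heavy = foot alone; LL = one foot; stranded L unfooted): (ˈko.bo) (ˈdol) fa (ˈni.be) (ˈkre:) (ˈsur).
Foot heads: 1, 3, 5, 7, 8.
Primary stress on the rightmost head = syllable 8.
Secondary stress on 1, 3, 5, 7: ˌko.bo.ˌdol.fa.ˌni.be.ˌkre:.ˈsur.

primary 8, secondary 1, 3, 5, 7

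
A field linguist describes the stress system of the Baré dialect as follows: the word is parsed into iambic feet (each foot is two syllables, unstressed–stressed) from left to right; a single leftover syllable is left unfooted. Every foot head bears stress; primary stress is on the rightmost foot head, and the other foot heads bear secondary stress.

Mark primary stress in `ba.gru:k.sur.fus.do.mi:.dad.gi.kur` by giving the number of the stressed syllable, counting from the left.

8

Parse left to right into iambic (σˈσ) feet: (ba.ˈgru:k) (sur.ˈfus) (do.ˈmi:) (dad.ˈgi) kur. Syllable 9 is left unfooted.
Foot heads (stressed positions): 2, 4, 6, 8.
End Rule Rightmost: primary stress on the rightmost head = syllable 8.
Primary stress: syllable 8 → ba.gru:k.sur.fus.do.mi:.dad.ˈgi.kur.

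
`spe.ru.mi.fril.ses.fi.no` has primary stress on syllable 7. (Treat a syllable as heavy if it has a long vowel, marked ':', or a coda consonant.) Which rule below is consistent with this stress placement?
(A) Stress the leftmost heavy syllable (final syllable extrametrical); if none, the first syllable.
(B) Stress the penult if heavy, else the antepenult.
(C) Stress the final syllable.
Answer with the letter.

C

Rule A → syllable 4 (observed: 7).
Rule B → syllable 5 (observed: 7).
Rule C → syllable 7 ✓.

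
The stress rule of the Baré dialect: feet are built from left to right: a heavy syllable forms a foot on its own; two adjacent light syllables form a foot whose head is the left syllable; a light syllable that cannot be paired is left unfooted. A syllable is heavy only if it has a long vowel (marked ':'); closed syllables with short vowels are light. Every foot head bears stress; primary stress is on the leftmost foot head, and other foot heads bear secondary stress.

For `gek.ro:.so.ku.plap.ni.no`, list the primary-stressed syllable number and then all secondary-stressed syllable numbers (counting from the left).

primary 2, secondary 3, 5

Weights: 1 gek L, 2 ro: H, 3 so L, 4 ku L, 5 plap L, 6 ni L, 7 no L.
Parse left to right (heavy = foot alone; LL = one foot; stranded L unfooted): gek (ˈro:) (ˈso.ku) (ˈplap.ni) no.
Foot heads: 2, 3, 5.
Primary stress on the leftmost head = syllable 2.
Secondary stress on 3, 5: gek.ˈro:.ˌso.ku.ˌplap.ni.no.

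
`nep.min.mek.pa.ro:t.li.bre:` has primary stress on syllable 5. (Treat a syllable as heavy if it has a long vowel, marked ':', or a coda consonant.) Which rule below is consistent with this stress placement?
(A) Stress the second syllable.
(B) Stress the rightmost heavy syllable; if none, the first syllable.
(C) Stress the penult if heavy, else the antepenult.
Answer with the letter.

C

Rule A → syllable 2 (observed: 5).
Rule B → syllable 7 (observed: 5).
Rule C → syllable 5 ✓.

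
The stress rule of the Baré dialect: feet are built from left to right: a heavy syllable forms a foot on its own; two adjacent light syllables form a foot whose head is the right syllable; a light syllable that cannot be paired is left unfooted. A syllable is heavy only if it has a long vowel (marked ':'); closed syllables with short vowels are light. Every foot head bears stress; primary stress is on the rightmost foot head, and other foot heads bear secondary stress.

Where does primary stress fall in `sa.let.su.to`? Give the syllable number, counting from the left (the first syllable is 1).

Weights: 1 sa L, 2 let L, 3 su L, 4 to L.
Parse left to right (heavy = foot alone; LL = one foot; stranded L unfooted): (sa.ˈlet) (su.ˈto).
Foot heads: 2, 4.
Primary stress on the rightmost head = syllable 4.
Primary stress: syllable 4 → sa.let.su.ˈto.

4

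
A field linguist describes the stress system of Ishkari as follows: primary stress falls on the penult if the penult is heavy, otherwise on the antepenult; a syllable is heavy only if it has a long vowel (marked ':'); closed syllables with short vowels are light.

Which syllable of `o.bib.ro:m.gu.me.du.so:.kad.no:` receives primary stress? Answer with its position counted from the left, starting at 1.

Weights: 7 so: H, 8 kad L, 9 no: H.
The penult (syllable 8, kad) is light, so stress falls on the antepenult (syllable 7, so:).
Primary stress: syllable 7 → o.bib.ro:m.gu.me.du.ˈso:.kad.no:.

7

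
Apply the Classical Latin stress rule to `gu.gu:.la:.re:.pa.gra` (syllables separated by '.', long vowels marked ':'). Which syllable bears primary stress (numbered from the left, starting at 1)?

4

Classical Latin: stress the penult if heavy (long vowel or closed), else the antepenult.
Weights: 4 re: H, 5 pa L, 6 gra L.
The penult (syllable 5, pa) is light, so stress falls on the antepenult (syllable 4, re:).
Stress on syllable 4: gu.gu:.la:.ˈre:.pa.gra.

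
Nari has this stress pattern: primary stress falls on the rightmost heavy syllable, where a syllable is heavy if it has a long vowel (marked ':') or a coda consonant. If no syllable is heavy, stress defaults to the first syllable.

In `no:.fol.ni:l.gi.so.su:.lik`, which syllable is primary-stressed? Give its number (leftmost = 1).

Weights: 1 no: H, 2 fol H, 3 ni:l H, 4 gi L, 5 so L, 6 su: H, 7 lik H.
Heavy syllables in the domain: 1, 2, 3, 6, 7. The rightmost is syllable 7 (lik).
Primary stress: syllable 7 → no:.fol.ni:l.gi.so.su:.ˈlik.

7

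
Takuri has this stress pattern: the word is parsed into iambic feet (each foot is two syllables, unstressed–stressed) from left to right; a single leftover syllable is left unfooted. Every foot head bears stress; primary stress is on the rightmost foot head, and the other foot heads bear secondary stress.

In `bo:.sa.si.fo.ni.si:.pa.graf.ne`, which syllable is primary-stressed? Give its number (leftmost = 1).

Parse left to right into iambic (σˈσ) feet: (bo:.ˈsa) (si.ˈfo) (ni.ˈsi:) (pa.ˈgraf) ne. Syllable 9 is left unfooted.
Foot heads (stressed positions): 2, 4, 6, 8.
End Rule Rightmost: primary stress on the rightmost head = syllable 8.
Primary stress: syllable 8 → bo:.sa.si.fo.ni.si:.pa.ˈgraf.ne.

8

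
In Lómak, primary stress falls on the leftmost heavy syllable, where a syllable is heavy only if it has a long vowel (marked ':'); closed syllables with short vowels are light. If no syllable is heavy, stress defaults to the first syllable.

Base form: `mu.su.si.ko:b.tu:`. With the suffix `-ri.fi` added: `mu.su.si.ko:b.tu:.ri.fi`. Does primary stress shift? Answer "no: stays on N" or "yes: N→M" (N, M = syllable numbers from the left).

no: stays on 4

Base `mu.su.si.ko:b.tu:` (5 syllables):
  Weights: 1 mu L, 2 su L, 3 si L, 4 ko:b H, 5 tu: H.
  Heavy syllables in the domain: 4, 5. The leftmost is syllable 4 (ko:b).
  → primary stress on syllable 4.
Suffixed `mu.su.si.ko:b.tu:.ri.fi` (7 syllables):
  Weights: 1 mu L, 2 su L, 3 si L, 4 ko:b H, 5 tu: H, 6 ri L, 7 fi L.
  Heavy syllables in the domain: 4, 5. The leftmost is syllable 4 (ko:b).
  → primary stress on syllable 4.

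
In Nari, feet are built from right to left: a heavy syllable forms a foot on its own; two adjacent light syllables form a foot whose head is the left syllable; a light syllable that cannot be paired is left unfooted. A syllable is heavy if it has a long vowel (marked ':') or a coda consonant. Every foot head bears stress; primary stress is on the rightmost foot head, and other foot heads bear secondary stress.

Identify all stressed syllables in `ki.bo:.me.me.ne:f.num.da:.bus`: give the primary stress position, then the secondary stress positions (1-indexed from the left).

primary 8, secondary 2, 3, 5, 6, 7

Weights: 1 ki L, 2 bo: H, 3 me L, 4 me L, 5 ne:f H, 6 num H, 7 da: H, 8 bus H.
Parse right to left (heavy = foot alone; LL = one foot; stranded L unfooted): ki (ˈbo:) (ˈme.me) (ˈne:f) (ˈnum) (ˈda:) (ˈbus).
Foot heads: 2, 3, 5, 6, 7, 8.
Primary stress on the rightmost head = syllable 8.
Secondary stress on 2, 3, 5, 6, 7: ki.ˌbo:.ˌme.me.ˌne:f.ˌnum.ˌda:.ˈbus.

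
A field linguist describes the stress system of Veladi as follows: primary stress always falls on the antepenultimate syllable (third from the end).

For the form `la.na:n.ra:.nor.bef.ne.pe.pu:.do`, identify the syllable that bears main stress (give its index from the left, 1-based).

The word has 9 syllables; the antepenultimate syllable (third from the end) is syllable 7 (pe).
Primary stress: syllable 7 → la.na:n.ra:.nor.bef.ne.ˈpe.pu:.do.

7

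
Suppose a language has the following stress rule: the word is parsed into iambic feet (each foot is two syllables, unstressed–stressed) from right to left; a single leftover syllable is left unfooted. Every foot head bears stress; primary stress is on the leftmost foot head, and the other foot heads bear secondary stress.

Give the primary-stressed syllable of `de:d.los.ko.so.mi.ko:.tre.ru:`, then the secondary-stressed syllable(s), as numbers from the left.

Parse right to left into iambic (σˈσ) feet: (de:d.ˈlos) (ko.ˈso) (mi.ˈko:) (tre.ˈru:).
Foot heads (stressed positions): 2, 4, 6, 8.
End Rule Leftmost: primary stress on the leftmost head = syllable 2.
Secondary stress on 4, 6, 8: de:d.ˈlos.ko.ˌso.mi.ˌko:.tre.ˌru:.

primary 2, secondary 4, 6, 8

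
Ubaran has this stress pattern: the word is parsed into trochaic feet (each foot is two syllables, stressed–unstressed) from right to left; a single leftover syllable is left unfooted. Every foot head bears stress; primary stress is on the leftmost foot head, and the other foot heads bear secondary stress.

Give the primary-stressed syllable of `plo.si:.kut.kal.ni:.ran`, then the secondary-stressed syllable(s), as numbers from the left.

primary 1, secondary 3, 5

Parse right to left into trochaic (ˈσσ) feet: (ˈplo.si:) (ˈkut.kal) (ˈni:.ran).
Foot heads (stressed positions): 1, 3, 5.
End Rule Leftmost: primary stress on the leftmost head = syllable 1.
Secondary stress on 3, 5: ˈplo.si:.ˌkut.kal.ˌni:.ran.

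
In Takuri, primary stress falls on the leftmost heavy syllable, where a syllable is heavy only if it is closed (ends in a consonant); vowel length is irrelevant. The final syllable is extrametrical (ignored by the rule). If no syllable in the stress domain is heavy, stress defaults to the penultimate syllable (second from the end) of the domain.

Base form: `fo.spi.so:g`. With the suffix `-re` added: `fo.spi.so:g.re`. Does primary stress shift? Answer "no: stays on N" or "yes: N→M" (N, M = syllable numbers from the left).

Base `fo.spi.so:g` (3 syllables):
  The final syllable (3, so:g) is extrametrical; the stress domain is syllables 1–2.
  Weights: 1 fo L, 2 spi L.
  No heavy syllable in the domain; default to the penultimate syllable (second from the end) of the domain = syllable 1.
  → primary stress on syllable 1.
Suffixed `fo.spi.so:g.re` (4 syllables):
  The final syllable (4, re) is extrametrical; the stress domain is syllables 1–3.
  Weights: 1 fo L, 2 spi L, 3 so:g H.
  Heavy syllables in the domain: 3. The leftmost is syllable 3 (so:g).
  → primary stress on syllable 3.

yes: 1→3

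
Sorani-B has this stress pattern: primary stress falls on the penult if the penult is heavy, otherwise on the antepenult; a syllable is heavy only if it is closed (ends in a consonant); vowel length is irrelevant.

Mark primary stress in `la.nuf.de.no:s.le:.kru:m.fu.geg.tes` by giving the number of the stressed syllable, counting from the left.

8

Weights: 7 fu L, 8 geg H, 9 tes H.
The penult (syllable 8, geg) is heavy, so it takes stress.
Primary stress: syllable 8 → la.nuf.de.no:s.le:.kru:m.fu.ˈgeg.tes.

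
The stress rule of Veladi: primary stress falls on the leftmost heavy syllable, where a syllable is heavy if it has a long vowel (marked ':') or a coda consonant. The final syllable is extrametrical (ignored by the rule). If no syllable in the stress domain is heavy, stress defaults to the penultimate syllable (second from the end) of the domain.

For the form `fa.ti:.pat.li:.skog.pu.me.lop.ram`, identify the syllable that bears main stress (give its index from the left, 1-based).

The final syllable (9, ram) is extrametrical; the stress domain is syllables 1–8.
Weights: 1 fa L, 2 ti: H, 3 pat H, 4 li: H, 5 skog H, 6 pu L, 7 me L, 8 lop H.
Heavy syllables in the domain: 2, 3, 4, 5, 8. The leftmost is syllable 2 (ti:).
Primary stress: syllable 2 → fa.ˈti:.pat.li:.skog.pu.me.lop.ram.

2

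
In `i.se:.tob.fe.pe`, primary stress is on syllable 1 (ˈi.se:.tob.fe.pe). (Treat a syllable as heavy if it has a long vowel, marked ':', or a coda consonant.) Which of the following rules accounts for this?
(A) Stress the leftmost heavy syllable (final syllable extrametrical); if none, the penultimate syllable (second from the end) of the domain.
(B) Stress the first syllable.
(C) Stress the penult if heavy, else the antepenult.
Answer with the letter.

B

Rule A → syllable 2 (observed: 1).
Rule B → syllable 1 ✓.
Rule C → syllable 3 (observed: 1).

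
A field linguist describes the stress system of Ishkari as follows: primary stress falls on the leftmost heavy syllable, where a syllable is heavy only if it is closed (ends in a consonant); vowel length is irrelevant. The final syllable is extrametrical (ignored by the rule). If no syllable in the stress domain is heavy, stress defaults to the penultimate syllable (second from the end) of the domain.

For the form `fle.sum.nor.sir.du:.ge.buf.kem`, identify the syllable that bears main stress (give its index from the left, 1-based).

2

The final syllable (8, kem) is extrametrical; the stress domain is syllables 1–7.
Weights: 1 fle L, 2 sum H, 3 nor H, 4 sir H, 5 du: L, 6 ge L, 7 buf H.
Heavy syllables in the domain: 2, 3, 4, 7. The leftmost is syllable 2 (sum).
Primary stress: syllable 2 → fle.ˈsum.nor.sir.du:.ge.buf.kem.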